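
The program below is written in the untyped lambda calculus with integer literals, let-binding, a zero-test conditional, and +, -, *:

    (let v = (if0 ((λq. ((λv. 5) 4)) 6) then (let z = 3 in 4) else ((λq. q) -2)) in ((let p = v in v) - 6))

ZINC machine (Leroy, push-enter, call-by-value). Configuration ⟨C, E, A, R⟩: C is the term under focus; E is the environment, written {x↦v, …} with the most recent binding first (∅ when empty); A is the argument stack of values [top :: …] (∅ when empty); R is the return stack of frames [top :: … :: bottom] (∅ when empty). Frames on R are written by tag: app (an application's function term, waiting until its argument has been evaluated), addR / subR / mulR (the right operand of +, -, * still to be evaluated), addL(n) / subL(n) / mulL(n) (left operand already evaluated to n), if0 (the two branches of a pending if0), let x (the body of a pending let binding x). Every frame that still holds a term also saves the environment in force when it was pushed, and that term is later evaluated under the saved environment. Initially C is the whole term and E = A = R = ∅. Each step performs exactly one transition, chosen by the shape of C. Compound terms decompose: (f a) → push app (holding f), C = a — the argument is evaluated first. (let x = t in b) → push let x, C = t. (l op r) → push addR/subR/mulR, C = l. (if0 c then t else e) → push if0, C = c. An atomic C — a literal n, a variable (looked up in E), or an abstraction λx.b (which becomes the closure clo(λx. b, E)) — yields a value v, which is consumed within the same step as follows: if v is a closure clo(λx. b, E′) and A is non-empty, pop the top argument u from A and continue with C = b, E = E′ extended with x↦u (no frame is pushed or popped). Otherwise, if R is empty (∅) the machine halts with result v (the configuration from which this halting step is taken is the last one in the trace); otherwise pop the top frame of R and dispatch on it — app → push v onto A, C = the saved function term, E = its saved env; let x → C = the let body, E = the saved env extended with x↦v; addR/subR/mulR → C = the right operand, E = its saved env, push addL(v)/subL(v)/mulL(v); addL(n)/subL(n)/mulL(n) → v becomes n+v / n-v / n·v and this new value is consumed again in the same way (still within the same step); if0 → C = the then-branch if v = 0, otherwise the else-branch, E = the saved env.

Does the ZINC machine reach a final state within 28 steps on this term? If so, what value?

step 0: <C=(let v = (if0 ((λq. ((λv. 5) 4)) 6) then (let z = 3 in 4) else ((λq. q) -2)) in ((let p = v in v) - 6)), E=∅, A=∅, R=∅>
step 1: <C=(if0 ((λq. ((λv. 5) 4)) 6) then (let z = 3 in 4) else ((λq. q) -2)), E=∅, A=∅, R=[let v]>
step 2: <C=((λq. ((λv. 5) 4)) 6), E=∅, A=∅, R=[if0 :: let v]>
step 3: <C=6, E=∅, A=∅, R=[app :: if0 :: let v]>
step 4: <C=(λq. ((λv. 5) 4)), E=∅, A=[6], R=[if0 :: let v]>
step 5: <C=((λv. 5) 4), E={q↦6}, A=∅, R=[if0 :: let v]>
step 6: <C=4, E={q↦6}, A=∅, R=[app :: if0 :: let v]>
step 7: <C=(λv. 5), E={q↦6}, A=[4], R=[if0 :: let v]>
step 8: <C=5, E={v↦4, q↦6}, A=∅, R=[if0 :: let v]>
step 9: <C=((λq. q) -2), E=∅, A=∅, R=[let v]>
step 10: <C=-2, E=∅, A=∅, R=[app :: let v]>
step 11: <C=(λq. q), E=∅, A=[-2], R=[let v]>
step 12: <C=q, E={q↦-2}, A=∅, R=[let v]>
step 13: <C=((let p = v in v) - 6), E={v↦-2}, A=∅, R=∅>
step 14: <C=(let p = v in v), E={v↦-2}, A=∅, R=[subR]>
step 15: <C=v, E={v↦-2}, A=∅, R=[let p :: subR]>
step 16: <C=v, E={p↦-2, v↦-2}, A=∅, R=[subR]>
step 17: <C=6, E={v↦-2}, A=∅, R=[subL(-2)]>
→ final value -8

Answer: -8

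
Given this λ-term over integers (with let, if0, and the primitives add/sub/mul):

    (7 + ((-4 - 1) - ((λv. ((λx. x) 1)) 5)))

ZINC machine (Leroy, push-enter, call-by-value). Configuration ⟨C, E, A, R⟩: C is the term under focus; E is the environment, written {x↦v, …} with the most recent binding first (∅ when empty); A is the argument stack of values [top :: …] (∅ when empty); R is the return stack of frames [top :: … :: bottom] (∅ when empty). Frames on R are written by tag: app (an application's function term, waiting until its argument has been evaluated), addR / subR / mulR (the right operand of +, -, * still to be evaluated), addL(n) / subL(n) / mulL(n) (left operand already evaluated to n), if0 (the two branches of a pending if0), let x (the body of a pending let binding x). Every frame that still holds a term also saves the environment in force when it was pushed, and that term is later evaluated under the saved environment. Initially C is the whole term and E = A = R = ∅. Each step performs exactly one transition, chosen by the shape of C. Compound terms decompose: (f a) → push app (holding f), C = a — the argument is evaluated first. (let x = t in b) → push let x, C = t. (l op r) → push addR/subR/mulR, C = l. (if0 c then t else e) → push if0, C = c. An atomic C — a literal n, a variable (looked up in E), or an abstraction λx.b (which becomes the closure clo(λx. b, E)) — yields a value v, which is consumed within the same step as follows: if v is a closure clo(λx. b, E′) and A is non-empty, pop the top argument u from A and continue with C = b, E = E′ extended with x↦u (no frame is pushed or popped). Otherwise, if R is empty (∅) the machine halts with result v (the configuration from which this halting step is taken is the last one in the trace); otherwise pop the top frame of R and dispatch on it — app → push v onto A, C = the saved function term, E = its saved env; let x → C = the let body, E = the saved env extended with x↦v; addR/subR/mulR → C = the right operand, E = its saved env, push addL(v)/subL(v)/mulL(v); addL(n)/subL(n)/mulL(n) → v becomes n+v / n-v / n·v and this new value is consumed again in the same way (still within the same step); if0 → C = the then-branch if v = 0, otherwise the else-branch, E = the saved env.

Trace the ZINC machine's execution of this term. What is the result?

step 0: ⟨C=(7 + ((-4 - 1) - ((λv. ((λx. x) 1)) 5))); E=∅; A=∅; R=∅⟩
step 1: ⟨C=7; E=∅; A=∅; R=[addR]⟩
step 2: ⟨C=((-4 - 1) - ((λv. ((λx. x) 1)) 5)); E=∅; A=∅; R=[addL(7)]⟩
step 3: ⟨C=(-4 - 1); E=∅; A=∅; R=[subR :: addL(7)]⟩
step 4: ⟨C=-4; E=∅; A=∅; R=[subR :: subR :: addL(7)]⟩
step 5: ⟨C=1; E=∅; A=∅; R=[subL(-4) :: subR :: addL(7)]⟩
step 6: ⟨C=((λv. ((λx. x) 1)) 5); E=∅; A=∅; R=[subL(-5) :: addL(7)]⟩
step 7: ⟨C=5; E=∅; A=∅; R=[app :: subL(-5) :: addL(7)]⟩
step 8: ⟨C=(λv. ((λx. x) 1)); E=∅; A=[5]; R=[subL(-5) :: addL(7)]⟩
step 9: ⟨C=((λx. x) 1); E={v↦5}; A=∅; R=[subL(-5) :: addL(7)]⟩
step 10: ⟨C=1; E={v↦5}; A=∅; R=[app :: subL(-5) :: addL(7)]⟩
step 11: ⟨C=(λx. x); E={v↦5}; A=[1]; R=[subL(-5) :: addL(7)]⟩
step 12: ⟨C=x; E={x↦1, v↦5}; A=∅; R=[subL(-5) :: addL(7)]⟩
→ final value 1

Answer: 1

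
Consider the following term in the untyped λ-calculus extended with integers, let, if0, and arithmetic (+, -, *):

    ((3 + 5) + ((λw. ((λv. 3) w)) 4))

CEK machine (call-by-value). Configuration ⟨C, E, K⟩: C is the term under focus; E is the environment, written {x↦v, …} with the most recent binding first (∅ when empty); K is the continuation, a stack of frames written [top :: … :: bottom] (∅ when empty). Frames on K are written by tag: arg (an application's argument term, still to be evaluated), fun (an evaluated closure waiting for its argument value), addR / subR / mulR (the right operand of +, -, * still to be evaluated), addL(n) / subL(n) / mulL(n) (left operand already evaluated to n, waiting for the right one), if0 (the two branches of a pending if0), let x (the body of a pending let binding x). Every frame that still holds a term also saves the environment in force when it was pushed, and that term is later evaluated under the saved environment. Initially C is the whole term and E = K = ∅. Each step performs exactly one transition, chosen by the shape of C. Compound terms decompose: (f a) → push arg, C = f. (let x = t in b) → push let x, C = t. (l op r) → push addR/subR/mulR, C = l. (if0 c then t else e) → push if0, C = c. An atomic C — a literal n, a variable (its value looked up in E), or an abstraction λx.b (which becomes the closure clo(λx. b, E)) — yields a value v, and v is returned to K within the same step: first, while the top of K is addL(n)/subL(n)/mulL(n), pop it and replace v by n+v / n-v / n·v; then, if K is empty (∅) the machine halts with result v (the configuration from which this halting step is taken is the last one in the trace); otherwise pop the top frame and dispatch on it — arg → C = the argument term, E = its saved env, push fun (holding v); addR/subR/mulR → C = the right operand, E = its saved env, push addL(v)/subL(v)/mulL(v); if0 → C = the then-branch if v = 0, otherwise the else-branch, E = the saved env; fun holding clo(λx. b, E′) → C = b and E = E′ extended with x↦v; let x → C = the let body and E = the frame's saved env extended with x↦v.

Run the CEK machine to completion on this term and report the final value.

Answer: 11

Execution trace:
[0] ⟨C=((3 + 5) + ((λw. ((λv. 3) w)) 4)); E=∅; K=∅⟩
[1] ⟨C=(3 + 5); E=∅; K=[addR]⟩
[2] ⟨C=3; E=∅; K=[addR :: addR]⟩
[3] ⟨C=5; E=∅; K=[addL(3) :: addR]⟩
[4] ⟨C=((λw. ((λv. 3) w)) 4); E=∅; K=[addL(8)]⟩
[5] ⟨C=(λw. ((λv. 3) w)); E=∅; K=[arg :: addL(8)]⟩
[6] ⟨C=4; E=∅; K=[fun :: addL(8)]⟩
[7] ⟨C=((λv. 3) w); E={w↦4}; K=[addL(8)]⟩
[8] ⟨C=(λv. 3); E={w↦4}; K=[arg :: addL(8)]⟩
[9] ⟨C=w; E={w↦4}; K=[fun :: addL(8)]⟩
[10] ⟨C=3; E={v↦4, w↦4}; K=[addL(8)]⟩
→ final value 11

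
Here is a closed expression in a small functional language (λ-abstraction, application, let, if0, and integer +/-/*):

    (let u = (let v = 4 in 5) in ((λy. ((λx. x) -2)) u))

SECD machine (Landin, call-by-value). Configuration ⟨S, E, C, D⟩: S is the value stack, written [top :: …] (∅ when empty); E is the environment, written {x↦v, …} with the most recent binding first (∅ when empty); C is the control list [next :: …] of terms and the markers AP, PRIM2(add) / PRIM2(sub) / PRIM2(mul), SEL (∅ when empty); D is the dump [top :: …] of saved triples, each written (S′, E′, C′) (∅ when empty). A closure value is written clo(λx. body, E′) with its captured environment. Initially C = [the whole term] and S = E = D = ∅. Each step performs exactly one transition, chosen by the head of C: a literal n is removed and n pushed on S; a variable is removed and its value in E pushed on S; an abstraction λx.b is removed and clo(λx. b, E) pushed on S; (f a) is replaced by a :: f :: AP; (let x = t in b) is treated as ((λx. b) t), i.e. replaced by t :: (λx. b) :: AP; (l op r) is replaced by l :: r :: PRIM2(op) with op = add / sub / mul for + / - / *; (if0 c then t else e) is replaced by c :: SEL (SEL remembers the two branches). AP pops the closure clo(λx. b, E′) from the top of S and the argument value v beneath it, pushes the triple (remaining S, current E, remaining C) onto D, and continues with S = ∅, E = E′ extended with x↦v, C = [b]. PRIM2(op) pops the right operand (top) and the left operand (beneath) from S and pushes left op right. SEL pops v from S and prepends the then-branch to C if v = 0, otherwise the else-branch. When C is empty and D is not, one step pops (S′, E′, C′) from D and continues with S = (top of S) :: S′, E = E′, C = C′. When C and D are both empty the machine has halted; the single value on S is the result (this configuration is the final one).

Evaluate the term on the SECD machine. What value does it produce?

[0] [S=∅ | E=∅ | C=[(let u = (let v = 4 in 5) in ((λy. ((λx. x) -2)) u))] | D=∅]
[1] [S=∅ | E=∅ | C=[(let v = 4 in 5) :: (λu. ((λy. ((λx. x) -2)) u)) :: AP] | D=∅]
[2] [S=∅ | E=∅ | C=[4 :: (λv. 5) :: AP :: (λu. ((λy. ((λx. x) -2)) u)) :: AP] | D=∅]
[3] [S=[4] | E=∅ | C=[(λv. 5) :: AP :: (λu. ((λy. ((λx. x) -2)) u)) :: AP] | D=∅]
[4] [S=[clo(λv. 5, ∅) :: 4] | E=∅ | C=[AP :: (λu. ((λy. ((λx. x) -2)) u)) :: AP] | D=∅]
[5] [S=∅ | E={v↦4} | C=[5] | D=[(∅, ∅, [(λu. ((λy. ((λx. x) -2)) u)) :: AP])]]
[6] [S=[5] | E={v↦4} | C=∅ | D=[(∅, ∅, [(λu. ((λy. ((λx. x) -2)) u)) :: AP])]]
[7] [S=[5] | E=∅ | C=[(λu. ((λy. ((λx. x) -2)) u)) :: AP] | D=∅]
[8] [S=[clo(λu. ((λy. ((λx. x) -2)) u), ∅) :: 5] | E=∅ | C=[AP] | D=∅]
[9] [S=∅ | E={u↦5} | C=[((λy. ((λx. x) -2)) u)] | D=[(∅, ∅, ∅)]]
[10] [S=∅ | E={u↦5} | C=[u :: (λy. ((λx. x) -2)) :: AP] | D=[(∅, ∅, ∅)]]
[11] [S=[5] | E={u↦5} | C=[(λy. ((λx. x) -2)) :: AP] | D=[(∅, ∅, ∅)]]
[12] [S=[clo(λy. ((λx. x) -2), {u↦5}) :: 5] | E={u↦5} | C=[AP] | D=[(∅, ∅, ∅)]]
[13] [S=∅ | E={y↦5, u↦5} | C=[((λx. x) -2)] | D=[(∅, {u↦5}, ∅) :: (∅, ∅, ∅)]]
[14] [S=∅ | E={y↦5, u↦5} | C=[-2 :: (λx. x) :: AP] | D=[(∅, {u↦5}, ∅) :: (∅, ∅, ∅)]]
[15] [S=[-2] | E={y↦5, u↦5} | C=[(λx. x) :: AP] | D=[(∅, {u↦5}, ∅) :: (∅, ∅, ∅)]]
[16] [S=[clo(λx. x, {y↦5, u↦5}) :: -2] | E={y↦5, u↦5} | C=[AP] | D=[(∅, {u↦5}, ∅) :: (∅, ∅, ∅)]]
[17] [S=∅ | E={x↦-2, y↦5, u↦5} | C=[x] | D=[(∅, {y↦5, u↦5}, ∅) :: (∅, {u↦5}, ∅) :: (∅, ∅, ∅)]]
[18] [S=[-2] | E={x↦-2, y↦5, u↦5} | C=∅ | D=[(∅, {y↦5, u↦5}, ∅) :: (∅, {u↦5}, ∅) :: (∅, ∅, ∅)]]
[19] [S=[-2] | E={y↦5, u↦5} | C=∅ | D=[(∅, {u↦5}, ∅) :: (∅, ∅, ∅)]]
[20] [S=[-2] | E={u↦5} | C=∅ | D=[(∅, ∅, ∅)]]
[21] [S=[-2] | E=∅ | C=∅ | D=∅]
→ final value -2

Answer: -2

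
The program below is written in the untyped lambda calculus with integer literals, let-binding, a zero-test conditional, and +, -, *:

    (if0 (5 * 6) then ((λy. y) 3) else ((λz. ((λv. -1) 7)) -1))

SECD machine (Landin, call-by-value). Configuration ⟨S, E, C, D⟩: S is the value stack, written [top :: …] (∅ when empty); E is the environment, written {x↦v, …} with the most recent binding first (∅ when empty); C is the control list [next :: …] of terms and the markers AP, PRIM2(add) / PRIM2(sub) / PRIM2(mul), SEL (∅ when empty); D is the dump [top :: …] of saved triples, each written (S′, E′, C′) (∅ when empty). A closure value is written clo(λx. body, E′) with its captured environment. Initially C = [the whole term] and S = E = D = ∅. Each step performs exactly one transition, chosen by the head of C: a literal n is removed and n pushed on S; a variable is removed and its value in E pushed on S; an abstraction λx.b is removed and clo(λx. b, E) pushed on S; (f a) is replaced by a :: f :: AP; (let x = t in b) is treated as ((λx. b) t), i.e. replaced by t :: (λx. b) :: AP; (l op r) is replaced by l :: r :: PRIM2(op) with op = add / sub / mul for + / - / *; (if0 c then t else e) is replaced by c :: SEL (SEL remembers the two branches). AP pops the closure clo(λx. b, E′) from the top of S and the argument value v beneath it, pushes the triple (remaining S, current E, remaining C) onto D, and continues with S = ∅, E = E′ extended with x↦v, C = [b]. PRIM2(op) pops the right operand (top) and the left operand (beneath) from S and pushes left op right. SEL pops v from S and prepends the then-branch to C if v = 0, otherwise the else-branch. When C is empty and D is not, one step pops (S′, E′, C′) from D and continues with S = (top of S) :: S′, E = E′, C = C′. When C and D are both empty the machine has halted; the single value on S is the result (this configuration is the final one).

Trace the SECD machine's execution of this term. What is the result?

0. ⟨S=∅; E=∅; C=[(if0 (5 * 6) then ((λy. y) 3) else ((λz. ((λv. -1) 7)) -1))]; D=∅⟩
1. ⟨S=∅; E=∅; C=[(5 * 6) :: SEL]; D=∅⟩
2. ⟨S=∅; E=∅; C=[5 :: 6 :: PRIM2(mul) :: SEL]; D=∅⟩
3. ⟨S=[5]; E=∅; C=[6 :: PRIM2(mul) :: SEL]; D=∅⟩
4. ⟨S=[6 :: 5]; E=∅; C=[PRIM2(mul) :: SEL]; D=∅⟩
5. ⟨S=[30]; E=∅; C=[SEL]; D=∅⟩
6. ⟨S=∅; E=∅; C=[((λz. ((λv. -1) 7)) -1)]; D=∅⟩
7. ⟨S=∅; E=∅; C=[-1 :: (λz. ((λv. -1) 7)) :: AP]; D=∅⟩
8. ⟨S=[-1]; E=∅; C=[(λz. ((λv. -1) 7)) :: AP]; D=∅⟩
9. ⟨S=[clo(λz. ((λv. -1) 7), ∅) :: -1]; E=∅; C=[AP]; D=∅⟩
10. ⟨S=∅; E={z↦-1}; C=[((λv. -1) 7)]; D=[(∅, ∅, ∅)]⟩
11. ⟨S=∅; E={z↦-1}; C=[7 :: (λv. -1) :: AP]; D=[(∅, ∅, ∅)]⟩
12. ⟨S=[7]; E={z↦-1}; C=[(λv. -1) :: AP]; D=[(∅, ∅, ∅)]⟩
13. ⟨S=[clo(λv. -1, {z↦-1}) :: 7]; E={z↦-1}; C=[AP]; D=[(∅, ∅, ∅)]⟩
14. ⟨S=∅; E={v↦7, z↦-1}; C=[-1]; D=[(∅, {z↦-1}, ∅) :: (∅, ∅, ∅)]⟩
15. ⟨S=[-1]; E={v↦7, z↦-1}; C=∅; D=[(∅, {z↦-1}, ∅) :: (∅, ∅, ∅)]⟩
16. ⟨S=[-1]; E={z↦-1}; C=∅; D=[(∅, ∅, ∅)]⟩
17. ⟨S=[-1]; E=∅; C=∅; D=∅⟩
→ final value -1

Answer: -1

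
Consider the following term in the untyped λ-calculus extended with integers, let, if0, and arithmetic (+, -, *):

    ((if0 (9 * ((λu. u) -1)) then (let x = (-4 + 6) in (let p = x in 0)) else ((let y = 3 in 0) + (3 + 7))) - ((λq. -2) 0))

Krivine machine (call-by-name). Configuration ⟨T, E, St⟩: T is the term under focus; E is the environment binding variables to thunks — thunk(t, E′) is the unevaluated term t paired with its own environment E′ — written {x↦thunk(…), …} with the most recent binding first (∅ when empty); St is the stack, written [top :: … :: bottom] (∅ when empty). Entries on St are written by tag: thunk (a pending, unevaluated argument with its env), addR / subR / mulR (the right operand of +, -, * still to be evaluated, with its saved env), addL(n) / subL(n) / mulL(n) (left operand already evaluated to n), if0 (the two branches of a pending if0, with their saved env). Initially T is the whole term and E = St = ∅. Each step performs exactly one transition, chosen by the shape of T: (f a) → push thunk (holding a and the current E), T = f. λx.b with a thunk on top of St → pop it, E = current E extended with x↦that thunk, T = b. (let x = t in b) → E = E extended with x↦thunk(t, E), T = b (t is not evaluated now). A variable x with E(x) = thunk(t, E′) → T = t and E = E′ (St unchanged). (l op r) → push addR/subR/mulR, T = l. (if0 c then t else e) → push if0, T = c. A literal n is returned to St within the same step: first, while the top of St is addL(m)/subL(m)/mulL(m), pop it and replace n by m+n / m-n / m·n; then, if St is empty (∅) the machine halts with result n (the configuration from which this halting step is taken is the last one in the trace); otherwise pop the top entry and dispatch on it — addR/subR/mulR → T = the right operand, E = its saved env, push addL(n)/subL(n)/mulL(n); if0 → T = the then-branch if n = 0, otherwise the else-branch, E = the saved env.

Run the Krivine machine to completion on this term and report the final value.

0. <T=((if0 (9 * ((λu. u) -1)) then (let x = (-4 + 6) in (let p = x in 0)) else ((let y = 3 in 0) + (3 + 7))) - ((λq. -2) 0)), E=∅, St=∅>
1. <T=(if0 (9 * ((λu. u) -1)) then (let x = (-4 + 6) in (let p = x in 0)) else ((let y = 3 in 0) + (3 + 7))), E=∅, St=[subR]>
2. <T=(9 * ((λu. u) -1)), E=∅, St=[if0 :: subR]>
3. <T=9, E=∅, St=[mulR :: if0 :: subR]>
4. <T=((λu. u) -1), E=∅, St=[mulL(9) :: if0 :: subR]>
5. <T=(λu. u), E=∅, St=[thunk :: mulL(9) :: if0 :: subR]>
6. <T=u, E={u↦thunk(-1, ∅)}, St=[mulL(9) :: if0 :: subR]>
7. <T=-1, E=∅, St=[mulL(9) :: if0 :: subR]>
8. <T=((let y = 3 in 0) + (3 + 7)), E=∅, St=[subR]>
9. <T=(let y = 3 in 0), E=∅, St=[addR :: subR]>
10. <T=0, E={y↦thunk(3, ∅)}, St=[addR :: subR]>
11. <T=(3 + 7), E=∅, St=[addL(0) :: subR]>
12. <T=3, E=∅, St=[addR :: addL(0) :: subR]>
13. <T=7, E=∅, St=[addL(3) :: addL(0) :: subR]>
14. <T=((λq. -2) 0), E=∅, St=[subL(10)]>
15. <T=(λq. -2), E=∅, St=[thunk :: subL(10)]>
16. <T=-2, E={q↦thunk(0, ∅)}, St=[subL(10)]>
→ final value 12

Answer: 12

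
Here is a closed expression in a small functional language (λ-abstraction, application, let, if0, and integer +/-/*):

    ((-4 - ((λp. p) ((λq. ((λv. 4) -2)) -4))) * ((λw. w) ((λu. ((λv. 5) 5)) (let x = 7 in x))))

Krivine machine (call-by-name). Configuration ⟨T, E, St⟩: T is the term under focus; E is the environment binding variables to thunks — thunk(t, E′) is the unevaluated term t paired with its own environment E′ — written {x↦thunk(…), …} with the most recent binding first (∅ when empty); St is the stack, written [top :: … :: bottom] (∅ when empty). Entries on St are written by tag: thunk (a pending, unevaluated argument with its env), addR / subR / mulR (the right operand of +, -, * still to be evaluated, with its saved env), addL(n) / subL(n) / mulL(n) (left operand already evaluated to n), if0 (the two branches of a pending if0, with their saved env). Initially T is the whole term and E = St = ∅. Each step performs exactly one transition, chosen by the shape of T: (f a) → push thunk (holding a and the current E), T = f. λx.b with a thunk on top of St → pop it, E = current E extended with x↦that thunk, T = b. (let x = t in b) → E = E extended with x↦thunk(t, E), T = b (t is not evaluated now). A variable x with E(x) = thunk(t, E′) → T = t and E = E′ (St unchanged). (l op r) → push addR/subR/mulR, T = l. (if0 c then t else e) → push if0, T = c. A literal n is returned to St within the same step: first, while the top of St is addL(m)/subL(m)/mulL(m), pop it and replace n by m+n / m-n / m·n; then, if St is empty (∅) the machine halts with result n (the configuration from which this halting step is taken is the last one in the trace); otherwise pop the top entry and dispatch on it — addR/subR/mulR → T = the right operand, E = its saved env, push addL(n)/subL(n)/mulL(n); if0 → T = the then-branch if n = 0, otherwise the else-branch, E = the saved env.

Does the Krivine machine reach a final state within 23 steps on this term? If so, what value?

Answer: -40

Machine steps:
[0] ⟨T=((-4 - ((λp. p) ((λq. ((λv. 4) -2)) -4))) * ((λw. w) ((λu. ((λv. 5) 5)) (let x = 7 in x)))); E=∅; St=∅⟩
[1] ⟨T=(-4 - ((λp. p) ((λq. ((λv. 4) -2)) -4))); E=∅; St=[mulR]⟩
[2] ⟨T=-4; E=∅; St=[subR :: mulR]⟩
[3] ⟨T=((λp. p) ((λq. ((λv. 4) -2)) -4)); E=∅; St=[subL(-4) :: mulR]⟩
[4] ⟨T=(λp. p); E=∅; St=[thunk :: subL(-4) :: mulR]⟩
[5] ⟨T=p; E={p↦thunk(((λq. ((λv. 4) -2)) -4), ∅)}; St=[subL(-4) :: mulR]⟩
[6] ⟨T=((λq. ((λv. 4) -2)) -4); E=∅; St=[subL(-4) :: mulR]⟩
[7] ⟨T=(λq. ((λv. 4) -2)); E=∅; St=[thunk :: subL(-4) :: mulR]⟩
[8] ⟨T=((λv. 4) -2); E={q↦thunk(-4, ∅)}; St=[subL(-4) :: mulR]⟩
[9] ⟨T=(λv. 4); E={q↦thunk(-4, ∅)}; St=[thunk :: subL(-4) :: mulR]⟩
[10] ⟨T=4; E={v↦thunk(-2, {q↦thunk(-4, ∅)}), q↦thunk(-4, ∅)}; St=[subL(-4) :: mulR]⟩
[11] ⟨T=((λw. w) ((λu. ((λv. 5) 5)) (let x = 7 in x))); E=∅; St=[mulL(-8)]⟩
[12] ⟨T=(λw. w); E=∅; St=[thunk :: mulL(-8)]⟩
[13] ⟨T=w; E={w↦thunk(((λu. ((λv. 5) 5)) (let x = 7 in x)), ∅)}; St=[mulL(-8)]⟩
[14] ⟨T=((λu. ((λv. 5) 5)) (let x = 7 in x)); E=∅; St=[mulL(-8)]⟩
[15] ⟨T=(λu. ((λv. 5) 5)); E=∅; St=[thunk :: mulL(-8)]⟩
[16] ⟨T=((λv. 5) 5); E={u↦thunk((let x = 7 in x), ∅)}; St=[mulL(-8)]⟩
[17] ⟨T=(λv. 5); E={u↦thunk((let x = 7 in x), ∅)}; St=[thunk :: mulL(-8)]⟩
[18] ⟨T=5; E={v↦thunk(5, {u↦thunk((let x = 7 in x), ∅)}), u↦thunk((let x = 7 in x), ∅)}; St=[mulL(-8)]⟩
→ final value -40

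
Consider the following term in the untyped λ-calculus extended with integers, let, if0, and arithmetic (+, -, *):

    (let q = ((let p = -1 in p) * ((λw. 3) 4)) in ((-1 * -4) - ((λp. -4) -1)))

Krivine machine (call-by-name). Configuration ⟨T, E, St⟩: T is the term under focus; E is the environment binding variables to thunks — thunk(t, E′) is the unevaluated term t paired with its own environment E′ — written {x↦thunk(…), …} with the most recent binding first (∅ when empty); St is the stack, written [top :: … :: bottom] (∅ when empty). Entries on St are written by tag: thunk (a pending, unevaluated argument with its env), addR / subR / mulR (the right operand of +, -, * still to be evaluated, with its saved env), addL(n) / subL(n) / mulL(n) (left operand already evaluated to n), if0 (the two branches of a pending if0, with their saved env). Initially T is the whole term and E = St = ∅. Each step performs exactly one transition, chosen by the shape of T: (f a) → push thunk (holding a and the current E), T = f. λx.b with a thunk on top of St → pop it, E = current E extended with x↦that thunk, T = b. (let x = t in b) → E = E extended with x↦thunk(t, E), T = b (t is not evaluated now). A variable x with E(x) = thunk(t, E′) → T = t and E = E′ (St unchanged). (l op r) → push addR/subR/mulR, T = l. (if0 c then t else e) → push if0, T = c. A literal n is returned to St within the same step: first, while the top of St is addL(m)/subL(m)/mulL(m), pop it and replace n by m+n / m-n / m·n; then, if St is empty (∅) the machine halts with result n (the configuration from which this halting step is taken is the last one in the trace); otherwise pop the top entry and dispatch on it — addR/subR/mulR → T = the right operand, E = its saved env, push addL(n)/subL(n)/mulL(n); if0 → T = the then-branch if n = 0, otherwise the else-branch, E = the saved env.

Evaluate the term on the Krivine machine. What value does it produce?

0. <T=(let q = ((let p = -1 in p) * ((λw. 3) 4)) in ((-1 * -4) - ((λp. -4) -1))), E=∅, St=∅>
1. <T=((-1 * -4) - ((λp. -4) -1)), E={q↦thunk(((let p = -1 in p) * ((λw. 3) 4)), ∅)}, St=∅>
2. <T=(-1 * -4), E={q↦thunk(((let p = -1 in p) * ((λw. 3) 4)), ∅)}, St=[subR]>
3. <T=-1, E={q↦thunk(((let p = -1 in p) * ((λw. 3) 4)), ∅)}, St=[mulR :: subR]>
4. <T=-4, E={q↦thunk(((let p = -1 in p) * ((λw. 3) 4)), ∅)}, St=[mulL(-1) :: subR]>
5. <T=((λp. -4) -1), E={q↦thunk(((let p = -1 in p) * ((λw. 3) 4)), ∅)}, St=[subL(4)]>
6. <T=(λp. -4), E={q↦thunk(((let p = -1 in p) * ((λw. 3) 4)), ∅)}, St=[thunk :: subL(4)]>
7. <T=-4, E={p↦thunk(-1, {q↦thunk(((let p = -1 in p) * ((λw. 3) 4)), ∅)}), q↦thunk(((let p = -1 in p) * ((λw. 3) 4)), ∅)}, St=[subL(4)]>
→ final value 8

Answer: 8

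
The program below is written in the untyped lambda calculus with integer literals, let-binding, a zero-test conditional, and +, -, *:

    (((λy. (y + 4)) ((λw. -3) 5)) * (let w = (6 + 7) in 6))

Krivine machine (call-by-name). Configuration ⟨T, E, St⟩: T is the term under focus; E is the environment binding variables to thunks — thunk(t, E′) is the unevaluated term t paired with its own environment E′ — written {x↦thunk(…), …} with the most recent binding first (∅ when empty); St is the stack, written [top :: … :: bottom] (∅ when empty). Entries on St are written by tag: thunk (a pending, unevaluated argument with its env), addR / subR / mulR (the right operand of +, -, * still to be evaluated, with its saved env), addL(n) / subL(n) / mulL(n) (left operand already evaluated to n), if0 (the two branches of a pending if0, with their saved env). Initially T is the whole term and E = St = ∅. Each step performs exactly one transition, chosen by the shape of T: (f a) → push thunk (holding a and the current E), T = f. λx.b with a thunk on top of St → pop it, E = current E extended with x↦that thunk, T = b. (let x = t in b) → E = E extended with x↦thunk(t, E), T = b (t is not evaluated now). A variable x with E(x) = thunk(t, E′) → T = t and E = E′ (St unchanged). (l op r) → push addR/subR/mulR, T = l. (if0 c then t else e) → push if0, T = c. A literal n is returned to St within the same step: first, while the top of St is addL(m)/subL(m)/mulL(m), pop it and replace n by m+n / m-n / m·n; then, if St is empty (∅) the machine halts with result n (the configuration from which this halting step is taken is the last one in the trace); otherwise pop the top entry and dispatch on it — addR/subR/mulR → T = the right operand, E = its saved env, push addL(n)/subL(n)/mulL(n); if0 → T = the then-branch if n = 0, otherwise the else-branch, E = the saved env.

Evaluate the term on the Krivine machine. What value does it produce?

step 0: <T=(((λy. (y + 4)) ((λw. -3) 5)) * (let w = (6 + 7) in 6)), E=∅, St=∅>
step 1: <T=((λy. (y + 4)) ((λw. -3) 5)), E=∅, St=[mulR]>
step 2: <T=(λy. (y + 4)), E=∅, St=[thunk :: mulR]>
step 3: <T=(y + 4), E={y↦thunk(((λw. -3) 5), ∅)}, St=[mulR]>
step 4: <T=y, E={y↦thunk(((λw. -3) 5), ∅)}, St=[addR :: mulR]>
step 5: <T=((λw. -3) 5), E=∅, St=[addR :: mulR]>
step 6: <T=(λw. -3), E=∅, St=[thunk :: addR :: mulR]>
step 7: <T=-3, E={w↦thunk(5, ∅)}, St=[addR :: mulR]>
step 8: <T=4, E={y↦thunk(((λw. -3) 5), ∅)}, St=[addL(-3) :: mulR]>
step 9: <T=(let w = (6 + 7) in 6), E=∅, St=[mulL(1)]>
step 10: <T=6, E={w↦thunk((6 + 7), ∅)}, St=[mulL(1)]>
→ final value 6

Answer: 6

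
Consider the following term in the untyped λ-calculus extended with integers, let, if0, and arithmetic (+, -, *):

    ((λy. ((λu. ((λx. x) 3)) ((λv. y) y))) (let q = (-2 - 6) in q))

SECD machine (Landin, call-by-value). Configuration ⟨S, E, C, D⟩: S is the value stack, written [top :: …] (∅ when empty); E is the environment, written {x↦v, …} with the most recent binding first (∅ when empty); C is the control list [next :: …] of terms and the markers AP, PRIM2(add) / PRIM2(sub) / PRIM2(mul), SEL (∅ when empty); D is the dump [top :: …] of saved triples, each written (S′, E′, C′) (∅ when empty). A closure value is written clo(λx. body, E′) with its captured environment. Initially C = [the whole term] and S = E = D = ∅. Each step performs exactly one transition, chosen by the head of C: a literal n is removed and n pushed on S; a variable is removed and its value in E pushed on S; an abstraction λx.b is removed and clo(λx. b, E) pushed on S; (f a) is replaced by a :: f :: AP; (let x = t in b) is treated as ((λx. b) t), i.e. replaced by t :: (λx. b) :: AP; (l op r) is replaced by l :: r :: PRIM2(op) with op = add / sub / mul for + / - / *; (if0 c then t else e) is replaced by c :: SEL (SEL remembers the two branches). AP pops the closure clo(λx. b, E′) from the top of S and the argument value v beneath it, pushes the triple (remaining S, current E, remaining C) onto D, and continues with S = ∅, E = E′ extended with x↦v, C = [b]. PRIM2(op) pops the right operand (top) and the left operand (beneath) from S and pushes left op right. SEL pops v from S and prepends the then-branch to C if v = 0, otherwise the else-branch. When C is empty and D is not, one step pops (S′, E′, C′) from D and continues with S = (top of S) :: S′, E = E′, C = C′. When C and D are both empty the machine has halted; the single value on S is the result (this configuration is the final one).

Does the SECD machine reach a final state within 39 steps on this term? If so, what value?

Answer: 3

Machine steps:
step 0: <S=∅, E=∅, C=[((λy. ((λu. ((λx. x) 3)) ((λv. y) y))) (let q = (-2 - 6) in q))], D=∅>
step 1: <S=∅, E=∅, C=[(let q = (-2 - 6) in q) :: (λy. ((λu. ((λx. x) 3)) ((λv. y) y))) :: AP], D=∅>
step 2: <S=∅, E=∅, C=[(-2 - 6) :: (λq. q) :: AP :: (λy. ((λu. ((λx. x) 3)) ((λv. y) y))) :: AP], D=∅>
step 3: <S=∅, E=∅, C=[-2 :: 6 :: PRIM2(sub) :: (λq. q) :: AP :: (λy. ((λu. ((λx. x) 3)) ((λv. y) y))) :: AP], D=∅>
step 4: <S=[-2], E=∅, C=[6 :: PRIM2(sub) :: (λq. q) :: AP :: (λy. ((λu. ((λx. x) 3)) ((λv. y) y))) :: AP], D=∅>
step 5: <S=[6 :: -2], E=∅, C=[PRIM2(sub) :: (λq. q) :: AP :: (λy. ((λu. ((λx. x) 3)) ((λv. y) y))) :: AP], D=∅>
step 6: <S=[-8], E=∅, C=[(λq. q) :: AP :: (λy. ((λu. ((λx. x) 3)) ((λv. y) y))) :: AP], D=∅>
step 7: <S=[clo(λq. q, ∅) :: -8], E=∅, C=[AP :: (λy. ((λu. ((λx. x) 3)) ((λv. y) y))) :: AP], D=∅>
step 8: <S=∅, E={q↦-8}, C=[q], D=[(∅, ∅, [(λy. ((λu. ((λx. x) 3)) ((λv. y) y))) :: AP])]>
step 9: <S=[-8], E={q↦-8}, C=∅, D=[(∅, ∅, [(λy. ((λu. ((λx. x) 3)) ((λv. y) y))) :: AP])]>
step 10: <S=[-8], E=∅, C=[(λy. ((λu. ((λx. x) 3)) ((λv. y) y))) :: AP], D=∅>
step 11: <S=[clo(λy. ((λu. ((λx. x) 3)) ((λv. y) y)), ∅) :: -8], E=∅, C=[AP], D=∅>
step 12: <S=∅, E={y↦-8}, C=[((λu. ((λx. x) 3)) ((λv. y) y))], D=[(∅, ∅, ∅)]>
step 13: <S=∅, E={y↦-8}, C=[((λv. y) y) :: (λu. ((λx. x) 3)) :: AP], D=[(∅, ∅, ∅)]>
step 14: <S=∅, E={y↦-8}, C=[y :: (λv. y) :: AP :: (λu. ((λx. x) 3)) :: AP], D=[(∅, ∅, ∅)]>
step 15: <S=[-8], E={y↦-8}, C=[(λv. y) :: AP :: (λu. ((λx. x) 3)) :: AP], D=[(∅, ∅, ∅)]>
step 16: <S=[clo(λv. y, {y↦-8}) :: -8], E={y↦-8}, C=[AP :: (λu. ((λx. x) 3)) :: AP], D=[(∅, ∅, ∅)]>
step 17: <S=∅, E={v↦-8, y↦-8}, C=[y], D=[(∅, {y↦-8}, [(λu. ((λx. x) 3)) :: AP]) :: (∅, ∅, ∅)]>
step 18: <S=[-8], E={v↦-8, y↦-8}, C=∅, D=[(∅, {y↦-8}, [(λu. ((λx. x) 3)) :: AP]) :: (∅, ∅, ∅)]>
step 19: <S=[-8], E={y↦-8}, C=[(λu. ((λx. x) 3)) :: AP], D=[(∅, ∅, ∅)]>
step 20: <S=[clo(λu. ((λx. x) 3), {y↦-8}) :: -8], E={y↦-8}, C=[AP], D=[(∅, ∅, ∅)]>
step 21: <S=∅, E={u↦-8, y↦-8}, C=[((λx. x) 3)], D=[(∅, {y↦-8}, ∅) :: (∅, ∅, ∅)]>
step 22: <S=∅, E={u↦-8, y↦-8}, C=[3 :: (λx. x) :: AP], D=[(∅, {y↦-8}, ∅) :: (∅, ∅, ∅)]>
step 23: <S=[3], E={u↦-8, y↦-8}, C=[(λx. x) :: AP], D=[(∅, {y↦-8}, ∅) :: (∅, ∅, ∅)]>
step 24: <S=[clo(λx. x, {u↦-8, y↦-8}) :: 3], E={u↦-8, y↦-8}, C=[AP], D=[(∅, {y↦-8}, ∅) :: (∅, ∅, ∅)]>
step 25: <S=∅, E={x↦3, u↦-8, y↦-8}, C=[x], D=[(∅, {u↦-8, y↦-8}, ∅) :: (∅, {y↦-8}, ∅) :: (∅, ∅, ∅)]>
step 26: <S=[3], E={x↦3, u↦-8, y↦-8}, C=∅, D=[(∅, {u↦-8, y↦-8}, ∅) :: (∅, {y↦-8}, ∅) :: (∅, ∅, ∅)]>
step 27: <S=[3], E={u↦-8, y↦-8}, C=∅, D=[(∅, {y↦-8}, ∅) :: (∅, ∅, ∅)]>
step 28: <S=[3], E={y↦-8}, C=∅, D=[(∅, ∅, ∅)]>
step 29: <S=[3], E=∅, C=∅, D=∅>
→ final value 3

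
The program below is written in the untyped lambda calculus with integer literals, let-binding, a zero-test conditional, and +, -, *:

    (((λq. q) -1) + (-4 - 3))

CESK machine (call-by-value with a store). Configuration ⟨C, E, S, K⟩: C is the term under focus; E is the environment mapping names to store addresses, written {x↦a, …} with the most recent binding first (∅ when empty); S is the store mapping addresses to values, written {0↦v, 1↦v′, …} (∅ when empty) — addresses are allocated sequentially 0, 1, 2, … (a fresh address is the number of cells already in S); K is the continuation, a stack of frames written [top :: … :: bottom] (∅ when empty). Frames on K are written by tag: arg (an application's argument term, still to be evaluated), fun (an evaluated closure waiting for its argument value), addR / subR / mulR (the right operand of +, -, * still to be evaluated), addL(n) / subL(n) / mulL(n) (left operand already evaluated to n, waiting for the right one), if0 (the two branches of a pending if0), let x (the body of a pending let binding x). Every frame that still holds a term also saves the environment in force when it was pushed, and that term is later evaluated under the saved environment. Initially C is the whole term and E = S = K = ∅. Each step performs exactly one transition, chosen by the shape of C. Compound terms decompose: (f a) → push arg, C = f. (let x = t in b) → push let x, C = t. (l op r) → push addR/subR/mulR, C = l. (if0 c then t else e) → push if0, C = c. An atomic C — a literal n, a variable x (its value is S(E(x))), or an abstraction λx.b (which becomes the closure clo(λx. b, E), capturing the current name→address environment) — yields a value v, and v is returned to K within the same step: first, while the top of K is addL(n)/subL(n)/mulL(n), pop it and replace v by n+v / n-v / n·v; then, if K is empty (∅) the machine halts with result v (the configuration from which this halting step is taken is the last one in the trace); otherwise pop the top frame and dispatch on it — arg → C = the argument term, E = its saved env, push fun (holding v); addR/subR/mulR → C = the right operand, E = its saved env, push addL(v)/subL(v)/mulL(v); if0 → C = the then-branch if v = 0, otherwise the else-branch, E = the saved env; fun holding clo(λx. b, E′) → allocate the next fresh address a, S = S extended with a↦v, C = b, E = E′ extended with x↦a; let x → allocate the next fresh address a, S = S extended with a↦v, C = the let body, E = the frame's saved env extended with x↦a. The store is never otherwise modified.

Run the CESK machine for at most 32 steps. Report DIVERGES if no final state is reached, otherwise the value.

Answer: -8

Derivation:
step 0: <C=(((λq. q) -1) + (-4 - 3)), E=∅, S=∅, K=∅>
step 1: <C=((λq. q) -1), E=∅, S=∅, K=[addR]>
step 2: <C=(λq. q), E=∅, S=∅, K=[arg :: addR]>
step 3: <C=-1, E=∅, S=∅, K=[fun :: addR]>
step 4: <C=q, E={q↦0}, S={0↦-1}, K=[addR]>
step 5: <C=(-4 - 3), E=∅, S={0↦-1}, K=[addL(-1)]>
step 6: <C=-4, E=∅, S={0↦-1}, K=[subR :: addL(-1)]>
step 7: <C=3, E=∅, S={0↦-1}, K=[subL(-4) :: addL(-1)]>
→ final value -8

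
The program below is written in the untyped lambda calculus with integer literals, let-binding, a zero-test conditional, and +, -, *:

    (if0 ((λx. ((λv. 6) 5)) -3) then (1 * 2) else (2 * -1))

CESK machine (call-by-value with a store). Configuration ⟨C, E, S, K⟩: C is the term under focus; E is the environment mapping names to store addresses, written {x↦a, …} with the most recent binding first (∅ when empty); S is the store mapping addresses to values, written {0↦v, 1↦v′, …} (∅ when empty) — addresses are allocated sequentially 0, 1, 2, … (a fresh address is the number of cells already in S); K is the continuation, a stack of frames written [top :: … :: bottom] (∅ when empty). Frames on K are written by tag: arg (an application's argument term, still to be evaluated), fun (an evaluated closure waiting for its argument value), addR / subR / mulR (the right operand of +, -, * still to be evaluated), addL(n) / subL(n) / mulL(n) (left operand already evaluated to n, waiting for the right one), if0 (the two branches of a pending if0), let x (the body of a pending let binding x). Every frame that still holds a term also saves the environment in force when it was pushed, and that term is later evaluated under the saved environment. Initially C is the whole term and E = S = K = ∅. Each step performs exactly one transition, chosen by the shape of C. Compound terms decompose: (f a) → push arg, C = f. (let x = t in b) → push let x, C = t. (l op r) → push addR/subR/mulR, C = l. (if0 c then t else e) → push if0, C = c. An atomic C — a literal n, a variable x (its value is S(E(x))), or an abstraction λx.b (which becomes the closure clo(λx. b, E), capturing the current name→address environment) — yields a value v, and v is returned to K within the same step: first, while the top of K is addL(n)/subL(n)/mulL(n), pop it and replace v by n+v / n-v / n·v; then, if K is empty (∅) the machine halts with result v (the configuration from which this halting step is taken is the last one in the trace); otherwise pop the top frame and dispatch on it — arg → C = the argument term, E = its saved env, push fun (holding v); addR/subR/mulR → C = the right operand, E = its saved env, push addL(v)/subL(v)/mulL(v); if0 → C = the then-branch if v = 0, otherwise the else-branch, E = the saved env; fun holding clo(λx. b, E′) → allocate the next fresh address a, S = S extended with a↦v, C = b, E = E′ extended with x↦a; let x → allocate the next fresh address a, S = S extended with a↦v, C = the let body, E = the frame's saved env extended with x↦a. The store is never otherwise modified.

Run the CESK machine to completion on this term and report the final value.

step 0: [C=(if0 ((λx. ((λv. 6) 5)) -3) then (1 * 2) else (2 * -1)) | E=∅ | S=∅ | K=∅]
step 1: [C=((λx. ((λv. 6) 5)) -3) | E=∅ | S=∅ | K=[if0]]
step 2: [C=(λx. ((λv. 6) 5)) | E=∅ | S=∅ | K=[arg :: if0]]
step 3: [C=-3 | E=∅ | S=∅ | K=[fun :: if0]]
step 4: [C=((λv. 6) 5) | E={x↦0} | S={0↦-3} | K=[if0]]
step 5: [C=(λv. 6) | E={x↦0} | S={0↦-3} | K=[arg :: if0]]
step 6: [C=5 | E={x↦0} | S={0↦-3} | K=[fun :: if0]]
step 7: [C=6 | E={v↦1, x↦0} | S={0↦-3, 1↦5} | K=[if0]]
step 8: [C=(2 * -1) | E=∅ | S={0↦-3, 1↦5} | K=∅]
step 9: [C=2 | E=∅ | S={0↦-3, 1↦5} | K=[mulR]]
step 10: [C=-1 | E=∅ | S={0↦-3, 1↦5} | K=[mulL(2)]]
→ final value -2

Answer: -2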